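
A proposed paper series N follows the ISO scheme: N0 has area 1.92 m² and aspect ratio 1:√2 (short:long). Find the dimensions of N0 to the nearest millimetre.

1165 × 1648 mm

Let the short side be w mm. Then w · w√2 = 1.92 m² = 1,920,000 mm².
w² = 1,920,000/√2, so w ≈ 1165.2 mm; long side = w√2 ≈ 1647.8 mm.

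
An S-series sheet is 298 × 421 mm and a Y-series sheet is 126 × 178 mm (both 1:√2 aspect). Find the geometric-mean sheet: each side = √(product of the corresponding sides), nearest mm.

194 × 274 mm

Short side: √(298 · 126) = √37548 ≈ 193.8 → 194 mm
Long side: √(421 · 178) = √74938 ≈ 273.7 → 274 mm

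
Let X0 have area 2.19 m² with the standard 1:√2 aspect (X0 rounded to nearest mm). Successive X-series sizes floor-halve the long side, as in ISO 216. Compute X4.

Let X0's short side be w mm. w · w√2 = 2.19 m² = 2,190,000 mm², so w ≈ 1244.4 mm and w√2 ≈ 1759.9 mm → X0 = 1244 × 1760 mm.
X1: ⌊1760/2⌋ × 1244 = 880 × 1244 mm
X2: ⌊1244/2⌋ × 880 = 622 × 880 mm
X3: ⌊880/2⌋ × 622 = 440 × 622 mm
X4: ⌊622/2⌋ × 440 = 311 × 440 mm

311 × 440 mm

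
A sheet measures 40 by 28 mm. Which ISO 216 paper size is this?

Aspect ratio 40/28 ≈ 1.429 — close to the ISO √2 ≈ 1.414.
In the C-series (envelope sizes, between A and B): C10 = 28 × 40 mm.

C10 (28 × 40 mm)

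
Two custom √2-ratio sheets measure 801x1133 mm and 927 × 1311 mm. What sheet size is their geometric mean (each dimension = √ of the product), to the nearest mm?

862 × 1219 mm

Short side: √(801 · 927) = √742527 ≈ 861.7 → 862 mm
Long side: √(1133 · 1311) = √1485363 ≈ 1218.8 → 1219 mm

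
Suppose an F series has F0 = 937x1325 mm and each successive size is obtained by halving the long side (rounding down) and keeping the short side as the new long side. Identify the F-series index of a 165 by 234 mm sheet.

F0: 937 × 1325 mm
F1: 662 × 937 mm
F2: 468 × 662 mm
F3: 331 × 468 mm
F4: 234 × 331 mm
F5: 165 × 234 mm
F6: 117 × 165 mm
→ matches F5.

F5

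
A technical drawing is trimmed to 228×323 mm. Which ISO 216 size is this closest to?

Aspect ratio 323/228 ≈ 1.417 — close to the ISO √2 ≈ 1.414.
In the C-series (envelope sizes, between A and B): C4 = 229 × 324 mm.
Off by 2 mm total — nearest standard size.

C4 (229 × 324 mm)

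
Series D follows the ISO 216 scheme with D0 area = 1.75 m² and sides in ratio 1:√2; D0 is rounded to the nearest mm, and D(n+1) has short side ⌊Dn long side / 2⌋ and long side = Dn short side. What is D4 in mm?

Let D0's short side be w mm. w · w√2 = 1.75 m² = 1,750,000 mm², so w ≈ 1112.4 mm and w√2 ≈ 1573.2 mm → D0 = 1112 × 1573 mm.
D1: ⌊1573/2⌋ × 1112 = 786 × 1112 mm
D2: ⌊1112/2⌋ × 786 = 556 × 786 mm
D3: ⌊786/2⌋ × 556 = 393 × 556 mm
D4: ⌊556/2⌋ × 393 = 278 × 393 mm

278 × 393 mm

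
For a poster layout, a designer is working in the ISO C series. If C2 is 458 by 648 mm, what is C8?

C3: ⌊648/2⌋ × 458 = 324 × 458 mm
C4: ⌊458/2⌋ × 324 = 229 × 324 mm
C5: ⌊324/2⌋ × 229 = 162 × 229 mm
C6: ⌊229/2⌋ × 162 = 114 × 162 mm
C7: ⌊162/2⌋ × 114 = 81 × 114 mm
C8: ⌊114/2⌋ × 81 = 57 × 81 mm

57 × 81 mm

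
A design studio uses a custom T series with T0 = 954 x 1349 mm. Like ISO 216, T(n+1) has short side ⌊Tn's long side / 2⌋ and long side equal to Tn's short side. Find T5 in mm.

168 × 238 mm

T1: ⌊1349/2⌋ × 954 = 674 × 954 mm
T2: ⌊954/2⌋ × 674 = 477 × 674 mm
T3: ⌊674/2⌋ × 477 = 337 × 477 mm
T4: ⌊477/2⌋ × 337 = 238 × 337 mm
T5: ⌊337/2⌋ × 238 = 168 × 238 mm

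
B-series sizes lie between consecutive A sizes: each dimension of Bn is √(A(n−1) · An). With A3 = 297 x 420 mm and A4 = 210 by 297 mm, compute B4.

Short side: √(297 · 210) = √62370 ≈ 249.7 → 250 mm
Long side: √(420 · 297) = √124740 ≈ 353.2 → 353 mm

250 × 353 mm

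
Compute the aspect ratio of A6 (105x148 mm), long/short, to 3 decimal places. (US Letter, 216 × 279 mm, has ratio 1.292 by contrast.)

1.410

148 / 105 = 1.410
ISO 216 targets √2 ≈ 1.414; the -0.005 deviation is from mm rounding.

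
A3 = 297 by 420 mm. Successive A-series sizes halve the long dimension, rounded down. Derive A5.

148 × 210 mm

A4: ⌊420/2⌋ × 297 = 210 × 297 mm
A5: ⌊297/2⌋ × 210 = 148 × 210 mm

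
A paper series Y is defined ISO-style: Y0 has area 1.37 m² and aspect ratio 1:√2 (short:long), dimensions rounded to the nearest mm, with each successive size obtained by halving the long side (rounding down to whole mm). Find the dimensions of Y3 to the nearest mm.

Let Y0's short side be w mm. w · w√2 = 1.37 m² = 1,370,000 mm², so w ≈ 984.2 mm and w√2 ≈ 1391.9 mm → Y0 = 984 × 1392 mm.
Y1: ⌊1392/2⌋ × 984 = 696 × 984 mm
Y2: ⌊984/2⌋ × 696 = 492 × 696 mm
Y3: ⌊696/2⌋ × 492 = 348 × 492 mm

348 × 492 mm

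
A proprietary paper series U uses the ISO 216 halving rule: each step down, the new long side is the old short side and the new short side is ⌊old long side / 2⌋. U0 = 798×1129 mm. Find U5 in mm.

141 × 199 mm

U1: ⌊1129/2⌋ × 798 = 564 × 798 mm
U2: ⌊798/2⌋ × 564 = 399 × 564 mm
U3: ⌊564/2⌋ × 399 = 282 × 399 mm
U4: ⌊399/2⌋ × 282 = 199 × 282 mm
U5: ⌊282/2⌋ × 199 = 141 × 199 mm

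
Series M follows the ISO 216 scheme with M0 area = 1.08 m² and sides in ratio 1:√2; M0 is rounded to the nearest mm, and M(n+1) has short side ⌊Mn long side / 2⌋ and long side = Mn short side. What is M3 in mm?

309 × 437 mm

Let M0's short side be w mm. w · w√2 = 1.08 m² = 1,080,000 mm², so w ≈ 873.9 mm and w√2 ≈ 1235.9 mm → M0 = 874 × 1236 mm.
M1: ⌊1236/2⌋ × 874 = 618 × 874 mm
M2: ⌊874/2⌋ × 618 = 437 × 618 mm
M3: ⌊618/2⌋ × 437 = 309 × 437 mm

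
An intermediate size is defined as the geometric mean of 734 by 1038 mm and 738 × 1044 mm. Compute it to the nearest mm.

Short side: √(734 · 738) = √541692 ≈ 736.0 → 736 mm
Long side: √(1038 · 1044) = √1083672 ≈ 1041.0 → 1041 mm

736 × 1041 mm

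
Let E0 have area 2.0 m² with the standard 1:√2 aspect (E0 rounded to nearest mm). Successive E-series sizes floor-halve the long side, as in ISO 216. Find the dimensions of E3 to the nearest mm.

420 × 594 mm

Let E0's short side be w mm. w · w√2 = 2.0 m² = 2,000,000 mm², so w ≈ 1189.2 mm and w√2 ≈ 1681.8 mm → E0 = 1189 × 1682 mm.
E1: ⌊1682/2⌋ × 1189 = 841 × 1189 mm
E2: ⌊1189/2⌋ × 841 = 594 × 841 mm
E3: ⌊841/2⌋ × 594 = 420 × 594 mm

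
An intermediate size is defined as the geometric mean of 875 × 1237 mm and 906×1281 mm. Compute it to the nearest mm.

890 × 1259 mm

Short side: √(875 · 906) = √792750 ≈ 890.4 → 890 mm
Long side: √(1237 · 1281) = √1584597 ≈ 1258.8 → 1259 mm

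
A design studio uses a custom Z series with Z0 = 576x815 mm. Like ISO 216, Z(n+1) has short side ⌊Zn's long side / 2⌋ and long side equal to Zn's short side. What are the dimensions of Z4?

144 × 203 mm

Z1: ⌊815/2⌋ × 576 = 407 × 576 mm
Z2: ⌊576/2⌋ × 407 = 288 × 407 mm
Z3: ⌊407/2⌋ × 288 = 203 × 288 mm
Z4: ⌊288/2⌋ × 203 = 144 × 203 mm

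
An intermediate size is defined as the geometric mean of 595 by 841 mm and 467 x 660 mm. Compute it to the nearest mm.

527 × 745 mm

Short side: √(595 · 467) = √277865 ≈ 527.1 → 527 mm
Long side: √(841 · 660) = √555060 ≈ 745.0 → 745 mm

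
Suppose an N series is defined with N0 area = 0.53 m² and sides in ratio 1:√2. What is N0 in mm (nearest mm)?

612 × 866 mm

Let the short side be w mm. Then w · w√2 = 0.53 m² = 530,000 mm².
w² = 530,000/√2, so w ≈ 612.2 mm; long side = w√2 ≈ 865.8 mm.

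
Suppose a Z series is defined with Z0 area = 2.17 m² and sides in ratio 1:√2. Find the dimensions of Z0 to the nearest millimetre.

Let the short side be w mm. Then w · w√2 = 2.17 m² = 2,170,000 mm².
w² = 2,170,000/√2, so w ≈ 1238.7 mm; long side = w√2 ≈ 1751.8 mm.

1239 × 1752 mm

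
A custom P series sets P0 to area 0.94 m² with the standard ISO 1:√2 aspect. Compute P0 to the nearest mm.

Let the short side be w mm. Then w · w√2 = 0.94 m² = 940,000 mm².
w² = 940,000/√2, so w ≈ 815.3 mm; long side = w√2 ≈ 1153.0 mm.

815 × 1153 mm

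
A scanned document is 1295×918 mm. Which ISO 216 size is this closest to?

Aspect ratio 1295/918 ≈ 1.411 — close to the ISO √2 ≈ 1.414.
In the C-series (envelope sizes, between A and B): C0 = 917 × 1297 mm.
Off by 3 mm total — nearest standard size.

C0 (917 × 1297 mm)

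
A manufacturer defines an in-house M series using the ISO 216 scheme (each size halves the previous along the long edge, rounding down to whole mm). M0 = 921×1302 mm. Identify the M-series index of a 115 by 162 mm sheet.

M6

M0: 921 × 1302 mm
M1: 651 × 921 mm
M2: 460 × 651 mm
M3: 325 × 460 mm
M4: 230 × 325 mm
M5: 162 × 230 mm
M6: 115 × 162 mm
M7: 81 × 115 mm
→ matches M6.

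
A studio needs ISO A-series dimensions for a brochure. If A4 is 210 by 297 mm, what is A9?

37 × 52 mm

A5: ⌊297/2⌋ × 210 = 148 × 210 mm
A6: ⌊210/2⌋ × 148 = 105 × 148 mm
A7: ⌊148/2⌋ × 105 = 74 × 105 mm
A8: ⌊105/2⌋ × 74 = 52 × 74 mm
A9: ⌊74/2⌋ × 52 = 37 × 52 mm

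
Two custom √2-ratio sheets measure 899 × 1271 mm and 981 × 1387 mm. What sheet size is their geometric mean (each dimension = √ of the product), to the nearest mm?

939 × 1328 mm

Short side: √(899 · 981) = √881919 ≈ 939.1 → 939 mm
Long side: √(1271 · 1387) = √1762877 ≈ 1327.7 → 1328 mm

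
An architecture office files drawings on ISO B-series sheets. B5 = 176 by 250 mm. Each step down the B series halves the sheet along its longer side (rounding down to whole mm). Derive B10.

31 × 44 mm

B6: ⌊250/2⌋ × 176 = 125 × 176 mm
B7: ⌊176/2⌋ × 125 = 88 × 125 mm
B8: ⌊125/2⌋ × 88 = 62 × 88 mm
B9: ⌊88/2⌋ × 62 = 44 × 62 mm
B10: ⌊62/2⌋ × 44 = 31 × 44 mm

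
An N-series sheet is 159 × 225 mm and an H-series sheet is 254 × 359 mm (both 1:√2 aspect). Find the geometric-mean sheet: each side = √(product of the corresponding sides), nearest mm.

Short side: √(159 · 254) = √40386 ≈ 201.0 → 201 mm
Long side: √(225 · 359) = √80775 ≈ 284.2 → 284 mm

201 × 284 mm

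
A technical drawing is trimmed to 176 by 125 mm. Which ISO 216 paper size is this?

B6 (125 × 176 mm)

Aspect ratio 176/125 ≈ 1.408 — close to the ISO √2 ≈ 1.414.
In the B-series (B0 = 1000 × 1414 mm): B6 = 125 × 176 mm.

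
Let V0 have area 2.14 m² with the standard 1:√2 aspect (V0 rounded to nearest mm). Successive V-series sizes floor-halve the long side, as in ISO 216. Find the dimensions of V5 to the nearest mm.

217 × 307 mm

Let V0's short side be w mm. w · w√2 = 2.14 m² = 2,140,000 mm², so w ≈ 1230.1 mm and w√2 ≈ 1739.7 mm → V0 = 1230 × 1740 mm.
V1: ⌊1740/2⌋ × 1230 = 870 × 1230 mm
V2: ⌊1230/2⌋ × 870 = 615 × 870 mm
V3: ⌊870/2⌋ × 615 = 435 × 615 mm
V4: ⌊615/2⌋ × 435 = 307 × 435 mm
V5: ⌊435/2⌋ × 307 = 217 × 307 mm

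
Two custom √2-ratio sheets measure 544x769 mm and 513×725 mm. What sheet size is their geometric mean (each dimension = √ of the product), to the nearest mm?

528 × 747 mm

Short side: √(544 · 513) = √279072 ≈ 528.3 → 528 mm
Long side: √(769 · 725) = √557525 ≈ 746.7 → 747 mm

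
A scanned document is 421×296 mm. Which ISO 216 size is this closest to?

A3 (297 × 420 mm)

Aspect ratio 421/296 ≈ 1.422 — close to the ISO √2 ≈ 1.414.
In the A-series (A0 area = 1 m²): A3 = 297 × 420 mm.
Off by 2 mm total — nearest standard size.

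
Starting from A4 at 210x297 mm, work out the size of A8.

52 × 74 mm

A5: ⌊297/2⌋ × 210 = 148 × 210 mm
A6: ⌊210/2⌋ × 148 = 105 × 148 mm
A7: ⌊148/2⌋ × 105 = 74 × 105 mm
A8: ⌊105/2⌋ × 74 = 52 × 74 mm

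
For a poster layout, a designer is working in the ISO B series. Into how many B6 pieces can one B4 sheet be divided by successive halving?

Each ISO step halves the sheet: 1 × B4 → 2 × B5 → 4 × B6
From B4 to B6 is 2 halving steps: 2^2 = 4.

4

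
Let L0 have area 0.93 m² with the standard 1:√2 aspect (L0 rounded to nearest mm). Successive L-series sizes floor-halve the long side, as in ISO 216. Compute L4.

Let L0's short side be w mm. w · w√2 = 0.93 m² = 930,000 mm², so w ≈ 810.9 mm and w√2 ≈ 1146.8 mm → L0 = 811 × 1147 mm.
L1: ⌊1147/2⌋ × 811 = 573 × 811 mm
L2: ⌊811/2⌋ × 573 = 405 × 573 mm
L3: ⌊573/2⌋ × 405 = 286 × 405 mm
L4: ⌊405/2⌋ × 286 = 202 × 286 mm

202 × 286 mm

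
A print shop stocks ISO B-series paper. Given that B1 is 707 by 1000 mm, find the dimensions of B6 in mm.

125 × 176 mm

B2: ⌊1000/2⌋ × 707 = 500 × 707 mm
B3: ⌊707/2⌋ × 500 = 353 × 500 mm
B4: ⌊500/2⌋ × 353 = 250 × 353 mm
B5: ⌊353/2⌋ × 250 = 176 × 250 mm
B6: ⌊250/2⌋ × 176 = 125 × 176 mm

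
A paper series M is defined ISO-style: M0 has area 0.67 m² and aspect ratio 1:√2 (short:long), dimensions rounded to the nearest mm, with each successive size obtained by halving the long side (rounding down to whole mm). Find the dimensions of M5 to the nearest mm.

121 × 172 mm

Let M0's short side be w mm. w · w√2 = 0.67 m² = 670,000 mm², so w ≈ 688.3 mm and w√2 ≈ 973.4 mm → M0 = 688 × 973 mm.
M1: ⌊973/2⌋ × 688 = 486 × 688 mm
M2: ⌊688/2⌋ × 486 = 344 × 486 mm
M3: ⌊486/2⌋ × 344 = 243 × 344 mm
M4: ⌊344/2⌋ × 243 = 172 × 243 mm
M5: ⌊243/2⌋ × 172 = 121 × 172 mm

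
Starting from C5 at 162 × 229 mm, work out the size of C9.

C6: ⌊229/2⌋ × 162 = 114 × 162 mm
C7: ⌊162/2⌋ × 114 = 81 × 114 mm
C8: ⌊114/2⌋ × 81 = 57 × 81 mm
C9: ⌊81/2⌋ × 57 = 40 × 57 mm

40 × 57 mm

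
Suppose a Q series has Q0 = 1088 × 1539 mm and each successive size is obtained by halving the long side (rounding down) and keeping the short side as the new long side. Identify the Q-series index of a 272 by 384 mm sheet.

Q0: 1088 × 1539 mm
Q1: 769 × 1088 mm
Q2: 544 × 769 mm
Q3: 384 × 544 mm
Q4: 272 × 384 mm
Q5: 192 × 272 mm
→ matches Q4.

Q4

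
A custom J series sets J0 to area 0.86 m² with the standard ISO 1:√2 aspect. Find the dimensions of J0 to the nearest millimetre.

780 × 1103 mm

Let the short side be w mm. Then w · w√2 = 0.86 m² = 860,000 mm².
w² = 860,000/√2, so w ≈ 779.8 mm; long side = w√2 ≈ 1102.8 mm.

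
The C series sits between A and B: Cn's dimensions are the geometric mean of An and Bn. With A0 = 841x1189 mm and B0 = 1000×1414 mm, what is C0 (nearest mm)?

Short side: √(841 · 1000) = √841000 ≈ 917.1 → 917 mm
Long side: √(1189 · 1414) = √1681246 ≈ 1296.6 → 1297 mm

917 × 1297 mm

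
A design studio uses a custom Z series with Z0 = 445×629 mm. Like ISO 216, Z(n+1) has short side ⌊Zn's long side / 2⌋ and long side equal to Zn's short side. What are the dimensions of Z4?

Z1 = 314 × 445 mm (from Z0 by 1 halving).
Z2: ⌊445/2⌋ × 314 = 222 × 314 mm
Z3: ⌊314/2⌋ × 222 = 157 × 222 mm
Z4: ⌊222/2⌋ × 157 = 111 × 157 mm

111 × 157 mm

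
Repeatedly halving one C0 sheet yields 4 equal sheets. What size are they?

4 = 2^2, so 2 halving steps.
C0 → C1 → … → C2 after 2 steps.

C2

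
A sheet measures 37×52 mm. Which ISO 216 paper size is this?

Aspect ratio 52/37 ≈ 1.405 — close to the ISO √2 ≈ 1.414.
In the A-series (A0 area = 1 m²): A9 = 37 × 52 mm.

A9 (37 × 52 mm)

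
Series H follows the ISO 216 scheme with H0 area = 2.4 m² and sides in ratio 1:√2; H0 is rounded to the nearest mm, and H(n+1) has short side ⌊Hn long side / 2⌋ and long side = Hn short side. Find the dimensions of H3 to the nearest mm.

Let H0's short side be w mm. w · w√2 = 2.4 m² = 2,400,000 mm², so w ≈ 1302.7 mm and w√2 ≈ 1842.3 mm → H0 = 1303 × 1842 mm.
H1: ⌊1842/2⌋ × 1303 = 921 × 1303 mm
H2: ⌊1303/2⌋ × 921 = 651 × 921 mm
H3: ⌊921/2⌋ × 651 = 460 × 651 mm

460 × 651 mm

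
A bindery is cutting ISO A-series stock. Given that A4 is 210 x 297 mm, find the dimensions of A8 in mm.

52 × 74 mm

A5: ⌊297/2⌋ × 210 = 148 × 210 mm
A6: ⌊210/2⌋ × 148 = 105 × 148 mm
A7: ⌊148/2⌋ × 105 = 74 × 105 mm
A8: ⌊105/2⌋ × 74 = 52 × 74 mm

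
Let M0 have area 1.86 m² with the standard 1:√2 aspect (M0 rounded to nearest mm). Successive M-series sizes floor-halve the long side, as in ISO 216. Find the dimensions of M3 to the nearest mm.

405 × 573 mm

Let M0's short side be w mm. w · w√2 = 1.86 m² = 1,860,000 mm², so w ≈ 1146.8 mm and w√2 ≈ 1621.9 mm → M0 = 1147 × 1622 mm.
M1: ⌊1622/2⌋ × 1147 = 811 × 1147 mm
M2: ⌊1147/2⌋ × 811 = 573 × 811 mm
M3: ⌊811/2⌋ × 573 = 405 × 573 mm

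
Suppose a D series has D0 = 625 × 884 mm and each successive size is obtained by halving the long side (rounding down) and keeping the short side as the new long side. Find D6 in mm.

D1: ⌊884/2⌋ × 625 = 442 × 625 mm
D2: ⌊625/2⌋ × 442 = 312 × 442 mm
D3: ⌊442/2⌋ × 312 = 221 × 312 mm
D4: ⌊312/2⌋ × 221 = 156 × 221 mm
D5: ⌊221/2⌋ × 156 = 110 × 156 mm
D6: ⌊156/2⌋ × 110 = 78 × 110 mm

78 × 110 mm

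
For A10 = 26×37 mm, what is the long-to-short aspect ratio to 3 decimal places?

37 / 26 = 1.423
ISO 216 targets √2 ≈ 1.414; the +0.009 deviation is from mm rounding.

1.423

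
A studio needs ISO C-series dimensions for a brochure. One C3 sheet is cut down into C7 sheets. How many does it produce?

Each ISO step halves the sheet: 1 × C3 → 2 × C4 → 4 × C5 → 8 × C6 → …
From C3 to C7 is 4 halving steps: 2^4 = 16.

16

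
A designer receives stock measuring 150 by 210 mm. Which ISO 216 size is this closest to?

Aspect ratio 210/150 ≈ 1.400 — close to the ISO √2 ≈ 1.414.
In the A-series (A0 area = 1 m²): A5 = 148 × 210 mm.
Off by 2 mm total — nearest standard size.

A5 (148 × 210 mm)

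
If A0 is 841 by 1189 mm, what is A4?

210 × 297 mm

A1: ⌊1189/2⌋ × 841 = 594 × 841 mm
A2: ⌊841/2⌋ × 594 = 420 × 594 mm
A3: ⌊594/2⌋ × 420 = 297 × 420 mm
A4: ⌊420/2⌋ × 297 = 210 × 297 mm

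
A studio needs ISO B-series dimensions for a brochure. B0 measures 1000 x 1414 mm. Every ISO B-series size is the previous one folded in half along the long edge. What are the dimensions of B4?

B1: ⌊1414/2⌋ × 1000 = 707 × 1000 mm
B2: ⌊1000/2⌋ × 707 = 500 × 707 mm
B3: ⌊707/2⌋ × 500 = 353 × 500 mm
B4: ⌊500/2⌋ × 353 = 250 × 353 mm

250 × 353 mm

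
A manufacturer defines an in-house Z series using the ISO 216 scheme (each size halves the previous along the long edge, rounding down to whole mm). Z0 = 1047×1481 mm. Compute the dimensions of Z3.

370 × 523 mm

Z1: ⌊1481/2⌋ × 1047 = 740 × 1047 mm
Z2: ⌊1047/2⌋ × 740 = 523 × 740 mm
Z3: ⌊740/2⌋ × 523 = 370 × 523 mm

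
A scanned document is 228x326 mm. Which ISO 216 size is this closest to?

C4 (229 × 324 mm)

Aspect ratio 326/228 ≈ 1.430 (ISO target is √2 ≈ 1.414).
In the C-series (envelope sizes, between A and B): C4 = 229 × 324 mm.
Off by 3 mm total — nearest standard size.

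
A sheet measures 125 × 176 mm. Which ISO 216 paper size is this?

Aspect ratio 176/125 ≈ 1.408 — close to the ISO √2 ≈ 1.414.
In the B-series (B0 = 1000 × 1414 mm): B6 = 125 × 176 mm.

B6 (125 × 176 mm)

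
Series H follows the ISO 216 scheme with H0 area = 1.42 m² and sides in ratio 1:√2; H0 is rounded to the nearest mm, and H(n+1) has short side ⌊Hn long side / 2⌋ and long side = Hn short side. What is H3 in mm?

Let H0's short side be w mm. w · w√2 = 1.42 m² = 1,420,000 mm², so w ≈ 1002.0 mm and w√2 ≈ 1417.1 mm → H0 = 1002 × 1417 mm.
H1: ⌊1417/2⌋ × 1002 = 708 × 1002 mm
H2: ⌊1002/2⌋ × 708 = 501 × 708 mm
H3: ⌊708/2⌋ × 501 = 354 × 501 mm

354 × 501 mm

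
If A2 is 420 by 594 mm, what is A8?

A3: ⌊594/2⌋ × 420 = 297 × 420 mm
A4: ⌊420/2⌋ × 297 = 210 × 297 mm
A5: ⌊297/2⌋ × 210 = 148 × 210 mm
A6: ⌊210/2⌋ × 148 = 105 × 148 mm
A7: ⌊148/2⌋ × 105 = 74 × 105 mm
A8: ⌊105/2⌋ × 74 = 52 × 74 mm

52 × 74 mm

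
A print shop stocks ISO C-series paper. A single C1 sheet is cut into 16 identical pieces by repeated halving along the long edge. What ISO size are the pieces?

C5

16 = 2^4, so 4 halving steps.
C1 → C2 → … → C5 after 4 steps.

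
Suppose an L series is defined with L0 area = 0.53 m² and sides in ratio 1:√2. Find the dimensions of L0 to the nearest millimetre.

612 × 866 mm

Let the short side be w mm. Then w · w√2 = 0.53 m² = 530,000 mm².
w² = 530,000/√2, so w ≈ 612.2 mm; long side = w√2 ≈ 865.8 mm.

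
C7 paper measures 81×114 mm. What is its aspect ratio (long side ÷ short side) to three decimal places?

1.407

114 / 81 = 1.407
ISO 216 targets √2 ≈ 1.414; the -0.007 deviation is from mm rounding.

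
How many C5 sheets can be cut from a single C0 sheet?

C0 = 917 × 1297 mm; C5 = 162 × 229 mm.
Each halving step doubles the count; 5 steps from C0 to C5.
2^5 = 32.

32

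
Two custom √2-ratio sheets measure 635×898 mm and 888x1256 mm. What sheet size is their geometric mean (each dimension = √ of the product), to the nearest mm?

751 × 1062 mm

Short side: √(635 · 888) = √563880 ≈ 750.9 → 751 mm
Long side: √(898 · 1256) = √1127888 ≈ 1062.0 → 1062 mm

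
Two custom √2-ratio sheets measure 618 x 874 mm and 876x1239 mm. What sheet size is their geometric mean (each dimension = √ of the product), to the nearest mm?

736 × 1041 mm

Short side: √(618 · 876) = √541368 ≈ 735.8 → 736 mm
Long side: √(874 · 1239) = √1082886 ≈ 1040.6 → 1041 mm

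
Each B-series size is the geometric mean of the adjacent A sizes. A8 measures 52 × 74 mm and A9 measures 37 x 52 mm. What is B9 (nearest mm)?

Short side: √(52 · 37) = √1924 ≈ 43.9 → 44 mm
Long side: √(74 · 52) = √3848 ≈ 62.0 → 62 mm

44 × 62 mm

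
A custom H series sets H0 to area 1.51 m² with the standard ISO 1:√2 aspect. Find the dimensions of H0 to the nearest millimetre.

1033 × 1461 mm

Let the short side be w mm. Then w · w√2 = 1.51 m² = 1,510,000 mm².
w² = 1,510,000/√2, so w ≈ 1033.3 mm; long side = w√2 ≈ 1461.3 mm.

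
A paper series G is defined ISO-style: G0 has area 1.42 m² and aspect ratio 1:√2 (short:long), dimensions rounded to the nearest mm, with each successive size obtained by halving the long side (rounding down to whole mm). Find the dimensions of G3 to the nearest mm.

Let G0's short side be w mm. w · w√2 = 1.42 m² = 1,420,000 mm², so w ≈ 1002.0 mm and w√2 ≈ 1417.1 mm → G0 = 1002 × 1417 mm.
G1: ⌊1417/2⌋ × 1002 = 708 × 1002 mm
G2: ⌊1002/2⌋ × 708 = 501 × 708 mm
G3: ⌊708/2⌋ × 501 = 354 × 501 mm

354 × 501 mm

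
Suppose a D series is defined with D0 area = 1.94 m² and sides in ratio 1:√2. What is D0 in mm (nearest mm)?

1171 × 1656 mm

Let the short side be w mm. Then w · w√2 = 1.94 m² = 1,940,000 mm².
w² = 1,940,000/√2, so w ≈ 1171.2 mm; long side = w√2 ≈ 1656.4 mm.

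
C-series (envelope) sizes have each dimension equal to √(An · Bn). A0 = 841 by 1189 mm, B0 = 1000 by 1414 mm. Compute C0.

917 × 1297 mm

Short side: √(841 · 1000) = √841000 ≈ 917.1 → 917 mm
Long side: √(1189 · 1414) = √1681246 ≈ 1296.6 → 1297 mm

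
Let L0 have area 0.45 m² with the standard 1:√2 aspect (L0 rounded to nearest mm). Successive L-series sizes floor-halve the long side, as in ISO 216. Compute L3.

Let L0's short side be w mm. w · w√2 = 0.45 m² = 450,000 mm², so w ≈ 564.1 mm and w√2 ≈ 797.7 mm → L0 = 564 × 798 mm.
L1: ⌊798/2⌋ × 564 = 399 × 564 mm
L2: ⌊564/2⌋ × 399 = 282 × 399 mm
L3: ⌊399/2⌋ × 282 = 199 × 282 mm

199 × 282 mm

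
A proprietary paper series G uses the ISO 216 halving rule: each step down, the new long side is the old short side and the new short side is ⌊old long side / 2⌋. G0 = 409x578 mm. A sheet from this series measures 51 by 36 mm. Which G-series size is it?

G0: 409 × 578 mm
G1: 289 × 409 mm
G2: 204 × 289 mm
G3: 144 × 204 mm
G4: 102 × 144 mm
G5: 72 × 102 mm
G6: 51 × 72 mm
G7: 36 × 51 mm
G8: 25 × 36 mm
→ matches G7.

G7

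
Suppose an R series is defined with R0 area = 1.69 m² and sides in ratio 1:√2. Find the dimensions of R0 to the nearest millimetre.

Let the short side be w mm. Then w · w√2 = 1.69 m² = 1,690,000 mm².
w² = 1,690,000/√2, so w ≈ 1093.2 mm; long side = w√2 ≈ 1546.0 mm.

1093 × 1546 mm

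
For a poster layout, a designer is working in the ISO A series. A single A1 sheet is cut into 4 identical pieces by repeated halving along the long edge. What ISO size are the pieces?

4 = 2^2, so 2 halving steps.
A1 → A2 → … → A3 after 2 steps.

A3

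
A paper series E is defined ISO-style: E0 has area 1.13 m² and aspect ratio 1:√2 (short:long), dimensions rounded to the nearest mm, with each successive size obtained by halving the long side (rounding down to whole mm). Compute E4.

223 × 316 mm

Let E0's short side be w mm. w · w√2 = 1.13 m² = 1,130,000 mm², so w ≈ 893.9 mm and w√2 ≈ 1264.1 mm → E0 = 894 × 1264 mm.
E1: ⌊1264/2⌋ × 894 = 632 × 894 mm
E2: ⌊894/2⌋ × 632 = 447 × 632 mm
E3: ⌊632/2⌋ × 447 = 316 × 447 mm
E4: ⌊447/2⌋ × 316 = 223 × 316 mm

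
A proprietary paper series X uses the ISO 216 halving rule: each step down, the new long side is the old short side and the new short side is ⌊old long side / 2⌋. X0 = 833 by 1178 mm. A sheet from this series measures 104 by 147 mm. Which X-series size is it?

X6

X0: 833 × 1178 mm
X1: 589 × 833 mm
X2: 416 × 589 mm
X3: 294 × 416 mm
X4: 208 × 294 mm
X5: 147 × 208 mm
X6: 104 × 147 mm
X7: 73 × 104 mm
→ matches X6.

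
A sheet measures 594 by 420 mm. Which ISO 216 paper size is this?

A2 (420 × 594 mm)

Aspect ratio 594/420 ≈ 1.414 — close to the ISO √2 ≈ 1.414.
In the A-series (A0 area = 1 m²): A2 = 420 × 594 mm.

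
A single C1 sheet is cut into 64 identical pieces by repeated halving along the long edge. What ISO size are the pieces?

C7

64 = 2^6, so 6 halving steps.
C1 → C2 → … → C7 after 6 steps.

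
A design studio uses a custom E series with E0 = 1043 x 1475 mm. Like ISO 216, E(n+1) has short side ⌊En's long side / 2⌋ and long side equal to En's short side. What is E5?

E1: ⌊1475/2⌋ × 1043 = 737 × 1043 mm
E2: ⌊1043/2⌋ × 737 = 521 × 737 mm
E3: ⌊737/2⌋ × 521 = 368 × 521 mm
E4: ⌊521/2⌋ × 368 = 260 × 368 mm
E5: ⌊368/2⌋ × 260 = 184 × 260 mm

184 × 260 mm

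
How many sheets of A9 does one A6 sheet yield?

8

Each ISO step halves the sheet: 1 × A6 → 2 × A7 → 4 × A8 → 8 × A9
From A6 to A9 is 3 halving steps: 2^3 = 8.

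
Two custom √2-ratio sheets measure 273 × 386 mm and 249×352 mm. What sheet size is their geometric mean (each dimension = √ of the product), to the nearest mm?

261 × 369 mm

Short side: √(273 · 249) = √67977 ≈ 260.7 → 261 mm
Long side: √(386 · 352) = √135872 ≈ 368.6 → 369 mm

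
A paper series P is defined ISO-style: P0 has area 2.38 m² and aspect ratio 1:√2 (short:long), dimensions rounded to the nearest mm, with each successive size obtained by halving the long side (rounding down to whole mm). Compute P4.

324 × 458 mm

Let P0's short side be w mm. w · w√2 = 2.38 m² = 2,380,000 mm², so w ≈ 1297.3 mm and w√2 ≈ 1834.6 mm → P0 = 1297 × 1835 mm.
P1: ⌊1835/2⌋ × 1297 = 917 × 1297 mm
P2: ⌊1297/2⌋ × 917 = 648 × 917 mm
P3: ⌊917/2⌋ × 648 = 458 × 648 mm
P4: ⌊648/2⌋ × 458 = 324 × 458 mm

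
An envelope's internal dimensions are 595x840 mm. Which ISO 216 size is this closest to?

Aspect ratio 840/595 ≈ 1.412 — close to the ISO √2 ≈ 1.414.
In the A-series (A0 area = 1 m²): A1 = 594 × 841 mm.
Off by 2 mm total — nearest standard size.

A1 (594 × 841 mm)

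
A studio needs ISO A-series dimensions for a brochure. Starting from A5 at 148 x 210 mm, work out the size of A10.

26 × 37 mm

A6: ⌊210/2⌋ × 148 = 105 × 148 mm
A7: ⌊148/2⌋ × 105 = 74 × 105 mm
A8: ⌊105/2⌋ × 74 = 52 × 74 mm
A9: ⌊74/2⌋ × 52 = 37 × 52 mm
A10: ⌊52/2⌋ × 37 = 26 × 37 mm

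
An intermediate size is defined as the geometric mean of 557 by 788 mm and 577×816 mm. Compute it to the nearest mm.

Short side: √(557 · 577) = √321389 ≈ 566.9 → 567 mm
Long side: √(788 · 816) = √643008 ≈ 801.9 → 802 mm

567 × 802 mm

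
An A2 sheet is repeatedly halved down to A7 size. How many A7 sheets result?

32

A2 = 420 × 594 mm; A7 = 74 × 105 mm.
Each halving step doubles the count; 5 steps from A2 to A7.
2^5 = 32.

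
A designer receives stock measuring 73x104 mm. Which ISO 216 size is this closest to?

Aspect ratio 104/73 ≈ 1.425 — close to the ISO √2 ≈ 1.414.
In the A-series (A0 area = 1 m²): A7 = 74 × 105 mm.
Off by 2 mm total — nearest standard size.

A7 (74 × 105 mm)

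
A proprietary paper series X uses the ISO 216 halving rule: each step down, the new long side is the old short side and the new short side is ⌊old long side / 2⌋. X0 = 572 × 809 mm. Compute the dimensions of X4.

143 × 202 mm

X1: ⌊809/2⌋ × 572 = 404 × 572 mm
X2: ⌊572/2⌋ × 404 = 286 × 404 mm
X3: ⌊404/2⌋ × 286 = 202 × 286 mm
X4: ⌊286/2⌋ × 202 = 143 × 202 mm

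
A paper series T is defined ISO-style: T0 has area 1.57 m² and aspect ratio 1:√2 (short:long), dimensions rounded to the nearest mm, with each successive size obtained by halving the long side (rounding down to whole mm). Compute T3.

Let T0's short side be w mm. w · w√2 = 1.57 m² = 1,570,000 mm², so w ≈ 1053.6 mm and w√2 ≈ 1490.1 mm → T0 = 1054 × 1490 mm.
T1: ⌊1490/2⌋ × 1054 = 745 × 1054 mm
T2: ⌊1054/2⌋ × 745 = 527 × 745 mm
T3: ⌊745/2⌋ × 527 = 372 × 527 mm

372 × 527 mm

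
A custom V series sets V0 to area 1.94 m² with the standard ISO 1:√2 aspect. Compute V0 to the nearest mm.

Let the short side be w mm. Then w · w√2 = 1.94 m² = 1,940,000 mm².
w² = 1,940,000/√2, so w ≈ 1171.2 mm; long side = w√2 ≈ 1656.4 mm.

1171 × 1656 mm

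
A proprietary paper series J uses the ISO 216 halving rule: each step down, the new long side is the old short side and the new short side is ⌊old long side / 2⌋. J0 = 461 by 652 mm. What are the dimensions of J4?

115 × 163 mm

J1: ⌊652/2⌋ × 461 = 326 × 461 mm
J2: ⌊461/2⌋ × 326 = 230 × 326 mm
J3: ⌊326/2⌋ × 230 = 163 × 230 mm
J4: ⌊230/2⌋ × 163 = 115 × 163 mm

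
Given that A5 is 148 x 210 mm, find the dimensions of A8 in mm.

A6: ⌊210/2⌋ × 148 = 105 × 148 mm
A7: ⌊148/2⌋ × 105 = 74 × 105 mm
A8: ⌊105/2⌋ × 74 = 52 × 74 mm

52 × 74 mm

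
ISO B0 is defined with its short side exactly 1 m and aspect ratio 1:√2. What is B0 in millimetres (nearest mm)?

Short side = 1000 mm; long side = 1000√2 ≈ 1414.2 mm.

1000 × 1414 mm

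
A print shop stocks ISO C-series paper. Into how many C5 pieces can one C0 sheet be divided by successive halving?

C0 = 917 × 1297 mm; C5 = 162 × 229 mm.
Each halving step doubles the count; 5 steps from C0 to C5.
2^5 = 32.

32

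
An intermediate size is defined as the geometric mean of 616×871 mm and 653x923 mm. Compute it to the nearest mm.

Short side: √(616 · 653) = √402248 ≈ 634.2 → 634 mm
Long side: √(871 · 923) = √803933 ≈ 896.6 → 897 mm

634 × 897 mm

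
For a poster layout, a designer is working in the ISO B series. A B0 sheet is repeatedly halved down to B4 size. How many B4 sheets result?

Each ISO step halves the sheet: 1 × B0 → 2 × B1 → 4 × B2 → 8 × B3 → …
From B0 to B4 is 4 halving steps: 2^4 = 16.

16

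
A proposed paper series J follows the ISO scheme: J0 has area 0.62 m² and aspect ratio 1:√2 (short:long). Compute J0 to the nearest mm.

Let the short side be w mm. Then w · w√2 = 0.62 m² = 620,000 mm².
w² = 620,000/√2, so w ≈ 662.1 mm; long side = w√2 ≈ 936.4 mm.

662 × 936 mm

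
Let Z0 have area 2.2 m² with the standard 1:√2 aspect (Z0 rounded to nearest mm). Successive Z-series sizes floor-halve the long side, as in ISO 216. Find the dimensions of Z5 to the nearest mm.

Let Z0's short side be w mm. w · w√2 = 2.2 m² = 2,200,000 mm², so w ≈ 1247.3 mm and w√2 ≈ 1763.9 mm → Z0 = 1247 × 1764 mm.
Z1: ⌊1764/2⌋ × 1247 = 882 × 1247 mm
Z2: ⌊1247/2⌋ × 882 = 623 × 882 mm
Z3: ⌊882/2⌋ × 623 = 441 × 623 mm
Z4: ⌊623/2⌋ × 441 = 311 × 441 mm
Z5: ⌊441/2⌋ × 311 = 220 × 311 mm

220 × 311 mm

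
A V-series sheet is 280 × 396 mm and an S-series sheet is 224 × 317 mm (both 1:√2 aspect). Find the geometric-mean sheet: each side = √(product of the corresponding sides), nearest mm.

Short side: √(280 · 224) = √62720 ≈ 250.4 → 250 mm
Long side: √(396 · 317) = √125532 ≈ 354.3 → 354 mm

250 × 354 mm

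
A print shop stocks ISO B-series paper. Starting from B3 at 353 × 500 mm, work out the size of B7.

B4: ⌊500/2⌋ × 353 = 250 × 353 mm
B5: ⌊353/2⌋ × 250 = 176 × 250 mm
B6: ⌊250/2⌋ × 176 = 125 × 176 mm
B7: ⌊176/2⌋ × 125 = 88 × 125 mm

88 × 125 mm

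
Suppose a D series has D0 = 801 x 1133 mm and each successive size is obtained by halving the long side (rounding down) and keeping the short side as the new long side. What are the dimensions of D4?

D1: ⌊1133/2⌋ × 801 = 566 × 801 mm
D2: ⌊801/2⌋ × 566 = 400 × 566 mm
D3: ⌊566/2⌋ × 400 = 283 × 400 mm
D4: ⌊400/2⌋ × 283 = 200 × 283 mm

200 × 283 mm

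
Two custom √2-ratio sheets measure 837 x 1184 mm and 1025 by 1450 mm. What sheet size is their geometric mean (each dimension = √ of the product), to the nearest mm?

Short side: √(837 · 1025) = √857925 ≈ 926.2 → 926 mm
Long side: √(1184 · 1450) = √1716800 ≈ 1310.3 → 1310 mm

926 × 1310 mm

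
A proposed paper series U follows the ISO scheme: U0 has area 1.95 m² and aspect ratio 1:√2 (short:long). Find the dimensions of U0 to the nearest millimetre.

Let the short side be w mm. Then w · w√2 = 1.95 m² = 1,950,000 mm².
w² = 1,950,000/√2, so w ≈ 1174.2 mm; long side = w√2 ≈ 1660.6 mm.

1174 × 1661 mm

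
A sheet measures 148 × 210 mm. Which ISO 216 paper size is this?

Aspect ratio 210/148 ≈ 1.419 — close to the ISO √2 ≈ 1.414.
In the A-series (A0 area = 1 m²): A5 = 148 × 210 mm.

A5 (148 × 210 mm)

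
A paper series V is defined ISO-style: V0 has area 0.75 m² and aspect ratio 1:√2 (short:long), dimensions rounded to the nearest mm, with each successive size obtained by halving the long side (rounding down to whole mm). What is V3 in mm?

Let V0's short side be w mm. w · w√2 = 0.75 m² = 750,000 mm², so w ≈ 728.2 mm and w√2 ≈ 1029.9 mm → V0 = 728 × 1030 mm.
V1: ⌊1030/2⌋ × 728 = 515 × 728 mm
V2: ⌊728/2⌋ × 515 = 364 × 515 mm
V3: ⌊515/2⌋ × 364 = 257 × 364 mm

257 × 364 mm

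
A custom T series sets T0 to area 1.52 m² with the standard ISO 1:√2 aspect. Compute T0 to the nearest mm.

1037 × 1466 mm

Let the short side be w mm. Then w · w√2 = 1.52 m² = 1,520,000 mm².
w² = 1,520,000/√2, so w ≈ 1036.7 mm; long side = w√2 ≈ 1466.2 mm.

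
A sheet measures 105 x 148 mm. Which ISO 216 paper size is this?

Aspect ratio 148/105 ≈ 1.410 — close to the ISO √2 ≈ 1.414.
In the A-series (A0 area = 1 m²): A6 = 105 × 148 mm.

A6 (105 × 148 mm)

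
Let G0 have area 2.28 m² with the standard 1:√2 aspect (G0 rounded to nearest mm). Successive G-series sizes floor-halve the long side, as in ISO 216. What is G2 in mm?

Let G0's short side be w mm. w · w√2 = 2.28 m² = 2,280,000 mm², so w ≈ 1269.7 mm and w√2 ≈ 1795.7 mm → G0 = 1270 × 1796 mm.
G1: ⌊1796/2⌋ × 1270 = 898 × 1270 mm
G2: ⌊1270/2⌋ × 898 = 635 × 898 mm

635 × 898 mm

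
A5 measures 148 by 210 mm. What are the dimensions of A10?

A6: ⌊210/2⌋ × 148 = 105 × 148 mm
A7: ⌊148/2⌋ × 105 = 74 × 105 mm
A8: ⌊105/2⌋ × 74 = 52 × 74 mm
A9: ⌊74/2⌋ × 52 = 37 × 52 mm
A10: ⌊52/2⌋ × 37 = 26 × 37 mm

26 × 37 mm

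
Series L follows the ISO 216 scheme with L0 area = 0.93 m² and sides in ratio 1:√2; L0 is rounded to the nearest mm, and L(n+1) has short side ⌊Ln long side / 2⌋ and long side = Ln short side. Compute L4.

202 × 286 mm

Let L0's short side be w mm. w · w√2 = 0.93 m² = 930,000 mm², so w ≈ 810.9 mm and w√2 ≈ 1146.8 mm → L0 = 811 × 1147 mm.
L1: ⌊1147/2⌋ × 811 = 573 × 811 mm
L2: ⌊811/2⌋ × 573 = 405 × 573 mm
L3: ⌊573/2⌋ × 405 = 286 × 405 mm
L4: ⌊405/2⌋ × 286 = 202 × 286 mm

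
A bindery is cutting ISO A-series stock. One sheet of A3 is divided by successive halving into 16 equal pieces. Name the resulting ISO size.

A7

16 = 2^4, so 4 halving steps.
A3 → A4 → … → A7 after 4 steps.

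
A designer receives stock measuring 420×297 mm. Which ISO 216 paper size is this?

Aspect ratio 420/297 ≈ 1.414 — close to the ISO √2 ≈ 1.414.
In the A-series (A0 area = 1 m²): A3 = 297 × 420 mm.

A3 (297 × 420 mm)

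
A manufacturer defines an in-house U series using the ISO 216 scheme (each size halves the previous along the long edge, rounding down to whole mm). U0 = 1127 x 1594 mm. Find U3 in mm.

398 × 563 mm

U1: ⌊1594/2⌋ × 1127 = 797 × 1127 mm
U2: ⌊1127/2⌋ × 797 = 563 × 797 mm
U3: ⌊797/2⌋ × 563 = 398 × 563 mm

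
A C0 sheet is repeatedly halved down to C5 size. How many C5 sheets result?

Each ISO step halves the sheet: 1 × C0 → 2 × C1 → 4 × C2 → 8 × C3 → …
From C0 to C5 is 5 halving steps: 2^5 = 32.

32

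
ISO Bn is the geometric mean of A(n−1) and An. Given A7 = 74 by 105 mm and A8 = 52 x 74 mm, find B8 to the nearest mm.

62 × 88 mm

Short side: √(74 · 52) = √3848 ≈ 62.0 → 62 mm
Long side: √(105 · 74) = √7770 ≈ 88.1 → 88 mm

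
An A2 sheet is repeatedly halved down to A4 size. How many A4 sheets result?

Each ISO step halves the sheet: 1 × A2 → 2 × A3 → 4 × A4
From A2 to A4 is 2 halving steps: 2^2 = 4.

4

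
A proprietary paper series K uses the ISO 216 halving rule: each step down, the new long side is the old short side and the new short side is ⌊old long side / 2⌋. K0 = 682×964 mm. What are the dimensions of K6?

85 × 120 mm

K1: ⌊964/2⌋ × 682 = 482 × 682 mm
K2: ⌊682/2⌋ × 482 = 341 × 482 mm
K3: ⌊482/2⌋ × 341 = 241 × 341 mm
K4: ⌊341/2⌋ × 241 = 170 × 241 mm
K5: ⌊241/2⌋ × 170 = 120 × 170 mm
K6: ⌊170/2⌋ × 120 = 85 × 120 mm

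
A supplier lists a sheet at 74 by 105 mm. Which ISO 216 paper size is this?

Aspect ratio 105/74 ≈ 1.419 — close to the ISO √2 ≈ 1.414.
In the A-series (A0 area = 1 m²): A7 = 74 × 105 mm.

A7 (74 × 105 mm)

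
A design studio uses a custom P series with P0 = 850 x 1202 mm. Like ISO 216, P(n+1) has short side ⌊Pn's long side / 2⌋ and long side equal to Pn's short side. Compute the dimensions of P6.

106 × 150 mm

P1 = 601 × 850 mm (from P0 by 1 halving).
P2: ⌊850/2⌋ × 601 = 425 × 601 mm
P3: ⌊601/2⌋ × 425 = 300 × 425 mm
P4: ⌊425/2⌋ × 300 = 212 × 300 mm
P5: ⌊300/2⌋ × 212 = 150 × 212 mm
P6: ⌊212/2⌋ × 150 = 106 × 150 mm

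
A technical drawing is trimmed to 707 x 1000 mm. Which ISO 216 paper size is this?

Aspect ratio 1000/707 ≈ 1.414 — close to the ISO √2 ≈ 1.414.
In the B-series (B0 = 1000 × 1414 mm): B1 = 707 × 1000 mm.

B1 (707 × 1000 mm)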